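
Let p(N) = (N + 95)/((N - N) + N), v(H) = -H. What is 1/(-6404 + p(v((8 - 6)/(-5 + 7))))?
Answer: -1/6498 ≈ -0.00015389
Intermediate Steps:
p(N) = (95 + N)/N (p(N) = (95 + N)/(0 + N) = (95 + N)/N)
1/(-6404 + p(v((8 - 6)/(-5 + 7)))) = 1/(-6404 + (95 - (8 - 6)/(-5 + 7))/((-(8 - 6)/(-5 + 7)))) = 1/(-6404 + (95 - 2/2)/((-2/2))) = 1/(-6404 + (95 - 1*1)/((-1*1))) = 1/(-6404 + (95 - 1)/(-1)) = 1/(-6404 - 1*94) = 1/(-6404 - 94) = 1/(-6498) = -1/6498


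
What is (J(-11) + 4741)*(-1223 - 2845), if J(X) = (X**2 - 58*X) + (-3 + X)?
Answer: -22317048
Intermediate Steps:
J(X) = -3 + X**2 - 57*X
(J(-11) + 4741)*(-1223 - 2845) = ((-3 + (-11)**2 - 57*(-11)) + 4741)*(-1223 - 2845) = ((-3 + 121 + 627) + 4741)*(-4068) = (745 + 4741)*(-4068) = 5486*(-4068) = -22317048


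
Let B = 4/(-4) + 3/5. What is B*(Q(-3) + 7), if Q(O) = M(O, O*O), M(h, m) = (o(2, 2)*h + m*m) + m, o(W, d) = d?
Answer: -182/5 ≈ -36.400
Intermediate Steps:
M(h, m) = m + m² + 2*h (M(h, m) = (2*h + m*m) + m = (2*h + m²) + m = (m² + 2*h) + m = m + m² + 2*h)
B = -⅖ (B = 4*(-¼) + 3*(⅕) = -1 + ⅗ = -⅖ ≈ -0.40000)
Q(O) = O² + O⁴ + 2*O (Q(O) = O*O + (O*O)² + 2*O = O² + (O²)² + 2*O = O² + O⁴ + 2*O)
B*(Q(-3) + 7) = -2*(-3*(2 - 3 + (-3)³) + 7)/5 = -2*(-3*(2 - 3 - 27) + 7)/5 = -2*(-3*(-28) + 7)/5 = -2*(84 + 7)/5 = -⅖*91 = -182/5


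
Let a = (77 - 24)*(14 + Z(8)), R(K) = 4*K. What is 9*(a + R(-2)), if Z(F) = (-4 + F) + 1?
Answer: 8991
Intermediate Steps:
Z(F) = -3 + F
a = 1007 (a = (77 - 24)*(14 + (-3 + 8)) = 53*(14 + 5) = 53*19 = 1007)
9*(a + R(-2)) = 9*(1007 + 4*(-2)) = 9*(1007 - 8) = 9*999 = 8991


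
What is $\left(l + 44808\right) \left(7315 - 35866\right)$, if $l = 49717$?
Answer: $-2698783275$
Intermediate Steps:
$\left(l + 44808\right) \left(7315 - 35866\right) = \left(49717 + 44808\right) \left(7315 - 35866\right) = 94525 \left(-28551\right) = -2698783275$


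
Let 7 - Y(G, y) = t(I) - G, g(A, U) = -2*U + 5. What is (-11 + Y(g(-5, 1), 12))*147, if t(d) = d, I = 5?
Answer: -882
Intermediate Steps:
g(A, U) = 5 - 2*U
Y(G, y) = 2 + G (Y(G, y) = 7 - (5 - G) = 7 + (-5 + G) = 2 + G)
(-11 + Y(g(-5, 1), 12))*147 = (-11 + (2 + (5 - 2*1)))*147 = (-11 + (2 + (5 - 2)))*147 = (-11 + (2 + 3))*147 = (-11 + 5)*147 = -6*147 = -882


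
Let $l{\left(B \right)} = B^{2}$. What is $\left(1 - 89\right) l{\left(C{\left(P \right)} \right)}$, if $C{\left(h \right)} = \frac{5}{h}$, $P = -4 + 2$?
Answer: $-550$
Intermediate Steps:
$P = -2$
$\left(1 - 89\right) l{\left(C{\left(P \right)} \right)} = \left(1 - 89\right) \left(\frac{5}{-2}\right)^{2} = - 88 \left(5 \left(- \frac{1}{2}\right)\right)^{2} = - 88 \left(- \frac{5}{2}\right)^{2} = \left(-88\right) \frac{25}{4} = -550$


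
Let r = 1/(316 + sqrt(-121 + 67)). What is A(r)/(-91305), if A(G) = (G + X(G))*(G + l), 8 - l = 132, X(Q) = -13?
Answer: -893703991849/50633736087250 - 2281173*I*sqrt(6)/50633736087250 ≈ -0.01765 - 1.1036e-7*I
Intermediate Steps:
l = -124 (l = 8 - 1*132 = 8 - 132 = -124)
r = 1/(316 + 3*I*sqrt(6)) (r = 1/(316 + sqrt(-54)) = 1/(316 + 3*I*sqrt(6)) ≈ 0.0031628 - 7.3551e-5*I)
A(G) = (-124 + G)*(-13 + G) (A(G) = (G - 13)*(G - 124) = (-13 + G)*(-124 + G) = (-124 + G)*(-13 + G))
A(r)/(-91305) = (1612 + (158/49955 - 3*I*sqrt(6)/99910)**2 - 137*(158/49955 - 3*I*sqrt(6)/99910))/(-91305) = (1612 + (158/49955 - 3*I*sqrt(6)/99910)**2 + (-21646/49955 + 411*I*sqrt(6)/99910))*(-1/91305) = (80505814/49955 + (158/49955 - 3*I*sqrt(6)/99910)**2 + 411*I*sqrt(6)/99910)*(-1/91305) = -80505814/4561141275 - (158/49955 - 3*I*sqrt(6)/99910)**2/91305 - 137*I*sqrt(6)/3040760850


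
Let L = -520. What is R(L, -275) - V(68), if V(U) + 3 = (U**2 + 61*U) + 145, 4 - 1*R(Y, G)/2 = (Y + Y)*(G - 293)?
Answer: -1190346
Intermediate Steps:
R(Y, G) = 8 - 4*Y*(-293 + G) (R(Y, G) = 8 - 2*(Y + Y)*(G - 293) = 8 - 2*2*Y*(-293 + G) = 8 - 4*Y*(-293 + G))
V(U) = 142 + U**2 + 61*U (V(U) = -3 + ((U**2 + 61*U) + 145) = -3 + (145 + U**2 + 61*U) = 142 + U**2 + 61*U)
R(L, -275) - V(68) = (8 + 1172*(-520) - 4*(-275)*(-520)) - (142 + 68**2 + 61*68) = (8 - 609440 - 572000) - (142 + 4624 + 4148) = -1181432 - 1*8914 = -1181432 - 8914 = -1190346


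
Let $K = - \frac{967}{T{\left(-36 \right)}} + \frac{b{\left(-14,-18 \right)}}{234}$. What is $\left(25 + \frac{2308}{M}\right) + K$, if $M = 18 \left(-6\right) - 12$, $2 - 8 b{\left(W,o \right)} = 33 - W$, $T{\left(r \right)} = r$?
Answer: $\frac{305171}{9360} \approx 32.604$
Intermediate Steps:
$b{\left(W,o \right)} = - \frac{31}{8} + \frac{W}{8}$ ($b{\left(W,o \right)} = \frac{1}{4} - \frac{33 - W}{8} = \frac{1}{4} + \left(- \frac{33}{8} + \frac{W}{8}\right) = - \frac{31}{8} + \frac{W}{8}$)
$K = \frac{50239}{1872}$ ($K = - \frac{967}{-36} + \frac{- \frac{31}{8} + \frac{1}{8} \left(-14\right)}{234} = \left(-967\right) \left(- \frac{1}{36}\right) + \left(- \frac{31}{8} - \frac{7}{4}\right) \frac{1}{234} = \frac{967}{36} - \frac{5}{208} = \frac{50239}{1872} \approx 26.837$)
$M = -120$ ($M = -108 - 12 = -120$)
$\left(25 + \frac{2308}{M}\right) + K = \left(25 + \frac{2308}{-120}\right) + \frac{50239}{1872} = \left(25 + 2308 \left(- \frac{1}{120}\right)\right) + \frac{50239}{1872} = \left(25 - \frac{577}{30}\right) + \frac{50239}{1872} = \frac{173}{30} + \frac{50239}{1872} = \frac{305171}{9360}$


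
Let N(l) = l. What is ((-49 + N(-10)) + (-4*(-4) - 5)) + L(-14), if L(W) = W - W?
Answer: -48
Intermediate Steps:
L(W) = 0
((-49 + N(-10)) + (-4*(-4) - 5)) + L(-14) = ((-49 - 10) + (-4*(-4) - 5)) + 0 = (-59 + (16 - 5)) + 0 = (-59 + 11) + 0 = -48 + 0 = -48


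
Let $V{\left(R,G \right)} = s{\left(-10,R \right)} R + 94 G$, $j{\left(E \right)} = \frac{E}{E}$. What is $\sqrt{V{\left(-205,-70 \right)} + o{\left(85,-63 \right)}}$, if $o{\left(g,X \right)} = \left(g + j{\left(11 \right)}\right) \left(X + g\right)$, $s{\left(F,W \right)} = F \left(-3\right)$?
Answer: $i \sqrt{10838} \approx 104.11 i$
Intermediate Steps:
$j{\left(E \right)} = 1$
$s{\left(F,W \right)} = - 3 F$
$V{\left(R,G \right)} = 30 R + 94 G$ ($V{\left(R,G \right)} = \left(-3\right) \left(-10\right) R + 94 G = 30 R + 94 G$)
$o{\left(g,X \right)} = \left(1 + g\right) \left(X + g\right)$ ($o{\left(g,X \right)} = \left(g + 1\right) \left(X + g\right) = \left(1 + g\right) \left(X + g\right)$)
$\sqrt{V{\left(-205,-70 \right)} + o{\left(85,-63 \right)}} = \sqrt{\left(30 \left(-205\right) + 94 \left(-70\right)\right) + \left(-63 + 85 + 85^{2} - 5355\right)} = \sqrt{\left(-6150 - 6580\right) + \left(-63 + 85 + 7225 - 5355\right)} = \sqrt{-12730 + 1892} = \sqrt{-10838} = i \sqrt{10838}$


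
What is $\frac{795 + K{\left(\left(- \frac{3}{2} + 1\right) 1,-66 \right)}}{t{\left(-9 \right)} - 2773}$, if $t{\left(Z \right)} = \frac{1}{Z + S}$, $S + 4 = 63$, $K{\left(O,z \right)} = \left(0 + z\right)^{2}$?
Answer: $- \frac{257550}{138649} \approx -1.8576$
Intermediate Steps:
$K{\left(O,z \right)} = z^{2}$
$S = 59$ ($S = -4 + 63 = 59$)
$t{\left(Z \right)} = \frac{1}{59 + Z}$ ($t{\left(Z \right)} = \frac{1}{Z + 59} = \frac{1}{59 + Z}$)
$\frac{795 + K{\left(\left(- \frac{3}{2} + 1\right) 1,-66 \right)}}{t{\left(-9 \right)} - 2773} = \frac{795 + \left(-66\right)^{2}}{\frac{1}{59 - 9} - 2773} = \frac{795 + 4356}{\frac{1}{50} - 2773} = \frac{5151}{\frac{1}{50} - 2773} = \frac{5151}{- \frac{138649}{50}} = 5151 \left(- \frac{50}{138649}\right) = - \frac{257550}{138649}$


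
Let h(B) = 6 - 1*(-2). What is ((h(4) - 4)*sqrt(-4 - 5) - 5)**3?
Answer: 2035 - 828*I ≈ 2035.0 - 828.0*I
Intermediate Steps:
h(B) = 8 (h(B) = 6 + 2 = 8)
((h(4) - 4)*sqrt(-4 - 5) - 5)**3 = ((8 - 4)*sqrt(-4 - 5) - 5)**3 = (4*sqrt(-9) - 5)**3 = (4*(3*I) - 5)**3 = (12*I - 5)**3 = (-5 + 12*I)**3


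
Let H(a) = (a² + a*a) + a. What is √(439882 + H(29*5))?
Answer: √482077 ≈ 694.32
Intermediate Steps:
H(a) = a + 2*a² (H(a) = (a² + a²) + a = 2*a² + a = a + 2*a²)
√(439882 + H(29*5)) = √(439882 + (29*5)*(1 + 2*(29*5))) = √(439882 + 145*(1 + 2*145)) = √(439882 + 145*(1 + 290)) = √(439882 + 145*291) = √(439882 + 42195) = √482077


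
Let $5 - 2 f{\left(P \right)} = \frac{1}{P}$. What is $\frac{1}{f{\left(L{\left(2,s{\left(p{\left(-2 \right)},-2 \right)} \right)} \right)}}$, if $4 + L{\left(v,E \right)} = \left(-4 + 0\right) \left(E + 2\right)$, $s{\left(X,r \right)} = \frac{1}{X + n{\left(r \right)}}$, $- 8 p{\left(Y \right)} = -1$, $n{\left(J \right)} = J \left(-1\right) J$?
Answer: $\frac{680}{1731} \approx 0.39284$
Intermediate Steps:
$n{\left(J \right)} = - J^{2}$ ($n{\left(J \right)} = - J J = - J^{2}$)
$p{\left(Y \right)} = \frac{1}{8}$ ($p{\left(Y \right)} = \left(- \frac{1}{8}\right) \left(-1\right) = \frac{1}{8}$)
$s{\left(X,r \right)} = \frac{1}{X - r^{2}}$
$L{\left(v,E \right)} = -12 - 4 E$ ($L{\left(v,E \right)} = -4 + \left(-4 + 0\right) \left(E + 2\right) = -4 - 4 \left(2 + E\right) = -4 - \left(8 + 4 E\right) = -12 - 4 E$)
$f{\left(P \right)} = \frac{5}{2} - \frac{1}{2 P}$
$\frac{1}{f{\left(L{\left(2,s{\left(p{\left(-2 \right)},-2 \right)} \right)} \right)}} = \frac{1}{\frac{1}{2} \frac{1}{-12 - \frac{4}{\frac{1}{8} - \left(-2\right)^{2}}} \left(-1 + 5 \left(-12 - \frac{4}{\frac{1}{8} - \left(-2\right)^{2}}\right)\right)} = \frac{1}{\frac{1}{2} \frac{1}{-12 - \frac{4}{\frac{1}{8} - 4}} \left(-1 + 5 \left(-12 - \frac{4}{\frac{1}{8} - 4}\right)\right)} = \frac{1}{\frac{1}{2} \frac{1}{-12 - \frac{4}{- \frac{31}{8}}} \left(-1 + 5 \left(-12 - \frac{4}{- \frac{31}{8}}\right)\right)} = \frac{1}{\frac{1}{2} \frac{1}{-12 - - \frac{32}{31}} \left(-1 + 5 \left(-12 - - \frac{32}{31}\right)\right)} = \frac{1}{\frac{1}{2} \frac{1}{-12 + \frac{32}{31}} \left(-1 + 5 \left(-12 + \frac{32}{31}\right)\right)} = \frac{1}{\frac{1}{2} \frac{1}{- \frac{340}{31}} \left(-1 + 5 \left(- \frac{340}{31}\right)\right)} = \frac{1}{\frac{1}{2} \left(- \frac{31}{340}\right) \left(-1 - \frac{1700}{31}\right)} = \frac{1}{\frac{1}{2} \left(- \frac{31}{340}\right) \left(- \frac{1731}{31}\right)} = \frac{1}{\frac{1731}{680}} = \frac{680}{1731}$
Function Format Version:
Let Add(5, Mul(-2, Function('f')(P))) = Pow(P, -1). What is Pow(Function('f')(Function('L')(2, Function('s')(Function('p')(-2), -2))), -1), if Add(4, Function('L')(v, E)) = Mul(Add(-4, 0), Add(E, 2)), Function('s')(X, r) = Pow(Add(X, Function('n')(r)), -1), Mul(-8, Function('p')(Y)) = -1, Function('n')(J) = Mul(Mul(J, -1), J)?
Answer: Rational(680, 1731) ≈ 0.39284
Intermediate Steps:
Function('n')(J) = Mul(-1, Pow(J, 2)) (Function('n')(J) = Mul(Mul(-1, J), J) = Mul(-1, Pow(J, 2)))
Function('p')(Y) = Rational(1, 8) (Function('p')(Y) = Mul(Rational(-1, 8), -1) = Rational(1, 8))
Function('s')(X, r) = Pow(Add(X, Mul(-1, Pow(r, 2))), -1)
Function('L')(v, E) = Add(-12, Mul(-4, E)) (Function('L')(v, E) = Add(-4, Mul(Add(-4, 0), Add(E, 2))) = Add(-4, Mul(-4, Add(2, E))) = Add(-4, Add(-8, Mul(-4, E))) = Add(-12, Mul(-4, E)))
Function('f')(P) = Add(Rational(5, 2), Mul(Rational(-1, 2), Pow(P, -1)))
Pow(Function('f')(Function('L')(2, Function('s')(Function('p')(-2), -2))), -1) = Pow(Mul(Rational(1, 2), Pow(Add(-12, Mul(-4, Pow(Add(Rational(1, 8), Mul(-1, Pow(-2, 2))), -1))), -1), Add(-1, Mul(5, Add(-12, Mul(-4, Pow(Add(Rational(1, 8), Mul(-1, Pow(-2, 2))), -1)))))), -1) = Pow(Mul(Rational(1, 2), Pow(Add(-12, Mul(-4, Pow(Add(Rational(1, 8), Mul(-1, 4)), -1))), -1), Add(-1, Mul(5, Add(-12, Mul(-4, Pow(Add(Rational(1, 8), Mul(-1, 4)), -1)))))), -1) = Pow(Mul(Rational(1, 2), Pow(Add(-12, Mul(-4, Pow(Add(Rational(1, 8), -4), -1))), -1), Add(-1, Mul(5, Add(-12, Mul(-4, Pow(Add(Rational(1, 8), -4), -1)))))), -1) = Pow(Mul(Rational(1, 2), Pow(Add(-12, Mul(-4, Pow(Rational(-31, 8), -1))), -1), Add(-1, Mul(5, Add(-12, Mul(-4, Pow(Rational(-31, 8), -1)))))), -1) = Pow(Mul(Rational(1, 2), Pow(Add(-12, Mul(-4, Rational(-8, 31))), -1), Add(-1, Mul(5, Add(-12, Mul(-4, Rational(-8, 31)))))), -1) = Pow(Mul(Rational(1, 2), Pow(Add(-12, Rational(32, 31)), -1), Add(-1, Mul(5, Add(-12, Rational(32, 31))))), -1) = Pow(Mul(Rational(1, 2), Pow(Rational(-340, 31), -1), Add(-1, Mul(5, Rational(-340, 31)))), -1) = Pow(Mul(Rational(1, 2), Rational(-31, 340), Add(-1, Rational(-1700, 31))), -1) = Pow(Mul(Rational(1, 2), Rational(-31, 340), Rational(-1731, 31)), -1) = Pow(Rational(1731, 680), -1) = Rational(680, 1731)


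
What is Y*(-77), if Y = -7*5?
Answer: 2695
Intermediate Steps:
Y = -35
Y*(-77) = -35*(-77) = 2695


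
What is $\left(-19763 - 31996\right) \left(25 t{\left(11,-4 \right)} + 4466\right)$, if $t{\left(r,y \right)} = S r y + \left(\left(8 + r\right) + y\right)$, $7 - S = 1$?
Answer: $91044081$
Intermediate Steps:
$S = 6$ ($S = 7 - 1 = 6$)
$t{\left(r,y \right)} = 8 + r + y + 6 r y$ ($t{\left(r,y \right)} = 6 r y + \left(\left(8 + r\right) + y\right) = 6 r y + \left(8 + r + y\right) = 8 + r + y + 6 r y$)
$\left(-19763 - 31996\right) \left(25 t{\left(11,-4 \right)} + 4466\right) = \left(-19763 - 31996\right) \left(25 \left(8 + 11 - 4 + 6 \cdot 11 \left(-4\right)\right) + 4466\right) = - 51759 \left(25 \left(8 + 11 - 4 - 264\right) + 4466\right) = - 51759 \left(25 \left(-249\right) + 4466\right) = - 51759 \left(-6225 + 4466\right) = \left(-51759\right) \left(-1759\right) = 91044081$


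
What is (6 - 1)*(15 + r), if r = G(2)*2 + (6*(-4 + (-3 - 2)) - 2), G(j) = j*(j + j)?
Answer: -125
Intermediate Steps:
G(j) = 2*j**2 (G(j) = j*(2*j) = 2*j**2)
r = -40 (r = (2*2**2)*2 + (6*(-4 + (-3 - 2)) - 2) = (2*4)*2 + (6*(-4 - 5) - 2) = 8*2 + (6*(-9) - 2) = 16 + (-54 - 2) = 16 - 56 = -40)
(6 - 1)*(15 + r) = (6 - 1)*(15 - 40) = 5*(-25) = -125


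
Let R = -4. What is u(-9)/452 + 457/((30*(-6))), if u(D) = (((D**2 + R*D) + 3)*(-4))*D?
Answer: 142759/20340 ≈ 7.0186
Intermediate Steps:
u(D) = D*(-12 - 4*D**2 + 16*D) (u(D) = (((D**2 - 4*D) + 3)*(-4))*D = ((3 + D**2 - 4*D)*(-4))*D = (-12 - 4*D**2 + 16*D)*D = D*(-12 - 4*D**2 + 16*D))
u(-9)/452 + 457/((30*(-6))) = (4*(-9)*(-3 - 1*(-9)**2 + 4*(-9)))/452 + 457/((30*(-6))) = (4*(-9)*(-3 - 1*81 - 36))*(1/452) + 457/(-180) = (4*(-9)*(-3 - 81 - 36))*(1/452) + 457*(-1/180) = (4*(-9)*(-120))*(1/452) - 457/180 = 4320*(1/452) - 457/180 = 1080/113 - 457/180 = 142759/20340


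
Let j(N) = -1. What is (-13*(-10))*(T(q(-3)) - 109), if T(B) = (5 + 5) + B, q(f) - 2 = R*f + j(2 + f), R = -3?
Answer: -11570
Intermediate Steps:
q(f) = 1 - 3*f (q(f) = 2 + (-3*f - 1) = 2 + (-1 - 3*f) = 1 - 3*f)
T(B) = 10 + B
(-13*(-10))*(T(q(-3)) - 109) = (-13*(-10))*((10 + (1 - 3*(-3))) - 109) = 130*((10 + (1 + 9)) - 109) = 130*((10 + 10) - 109) = 130*(20 - 109) = 130*(-89) = -11570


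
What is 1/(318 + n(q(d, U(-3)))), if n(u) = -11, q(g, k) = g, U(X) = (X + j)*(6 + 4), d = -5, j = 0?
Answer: 1/307 ≈ 0.0032573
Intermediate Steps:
U(X) = 10*X (U(X) = (X + 0)*(6 + 4) = X*10 = 10*X)
1/(318 + n(q(d, U(-3)))) = 1/(318 - 11) = 1/307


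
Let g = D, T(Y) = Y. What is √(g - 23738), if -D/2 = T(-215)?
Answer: 2*I*√5827 ≈ 152.67*I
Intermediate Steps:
D = 430 (D = -2*(-215) = 430)
g = 430
√(g - 23738) = √(430 - 23738) = √(-23308) = 2*I*√5827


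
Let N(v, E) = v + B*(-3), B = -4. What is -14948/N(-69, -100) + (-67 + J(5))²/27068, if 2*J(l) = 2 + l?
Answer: 1619369209/6171504 ≈ 262.39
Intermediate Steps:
J(l) = 1 + l/2 (J(l) = (2 + l)/2 = 1 + l/2)
N(v, E) = 12 + v (N(v, E) = v - 4*(-3) = v + 12 = 12 + v)
-14948/N(-69, -100) + (-67 + J(5))²/27068 = -14948/(12 - 69) + (-67 + (1 + (½)*5))²/27068 = -14948/(-57) + (-67 + (1 + 5/2))²*(1/27068) = -14948*(-1/57) + (-67 + 7/2)²*(1/27068) = 14948/57 + (-127/2)²*(1/27068) = 14948/57 + (16129/4)*(1/27068) = 14948/57 + 16129/108272 = 1619369209/6171504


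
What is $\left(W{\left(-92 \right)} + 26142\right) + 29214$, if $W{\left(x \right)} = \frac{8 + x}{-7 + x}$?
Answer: $\frac{1826776}{33} \approx 55357.0$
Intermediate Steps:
$W{\left(x \right)} = \frac{8 + x}{-7 + x}$
$\left(W{\left(-92 \right)} + 26142\right) + 29214 = \left(\frac{8 - 92}{-7 - 92} + 26142\right) + 29214 = \left(\frac{1}{-99} \left(-84\right) + 26142\right) + 29214 = \left(\left(- \frac{1}{99}\right) \left(-84\right) + 26142\right) + 29214 = \left(\frac{28}{33} + 26142\right) + 29214 = \frac{862714}{33} + 29214 = \frac{1826776}{33}$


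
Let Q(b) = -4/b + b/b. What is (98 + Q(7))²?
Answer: 474721/49 ≈ 9688.2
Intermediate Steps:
Q(b) = 1 - 4/b (Q(b) = -4/b + 1 = 1 - 4/b)
(98 + Q(7))² = (98 + (-4 + 7)/7)² = (98 + (⅐)*3)² = (98 + 3/7)² = (689/7)² = 474721/49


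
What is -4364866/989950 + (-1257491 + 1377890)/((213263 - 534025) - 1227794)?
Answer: -3439214211773/766496506100 ≈ -4.4869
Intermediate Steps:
-4364866/989950 + (-1257491 + 1377890)/((213263 - 534025) - 1227794) = -4364866*1/989950 + 120399/(-320762 - 1227794) = -2182433/494975 + 120399/(-1548556) = -2182433/494975 + 120399*(-1/1548556) = -2182433/494975 - 120399/1548556 = -3439214211773/766496506100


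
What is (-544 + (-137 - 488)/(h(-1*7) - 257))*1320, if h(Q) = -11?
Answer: -47905110/67 ≈ -7.1500e+5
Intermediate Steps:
(-544 + (-137 - 488)/(h(-1*7) - 257))*1320 = (-544 + (-137 - 488)/(-11 - 257))*1320 = (-544 - 625/(-268))*1320 = (-544 - 625*(-1/268))*1320 = (-544 + 625/268)*1320 = -145167/268*1320 = -47905110/67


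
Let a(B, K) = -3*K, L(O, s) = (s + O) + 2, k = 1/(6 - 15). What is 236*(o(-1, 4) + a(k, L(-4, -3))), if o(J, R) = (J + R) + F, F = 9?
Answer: 6372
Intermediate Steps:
k = -⅑ (k = 1/(-9) = -⅑ ≈ -0.11111)
L(O, s) = 2 + O + s (L(O, s) = (O + s) + 2 = 2 + O + s)
o(J, R) = 9 + J + R (o(J, R) = (J + R) + 9 = 9 + J + R)
236*(o(-1, 4) + a(k, L(-4, -3))) = 236*((9 - 1 + 4) - 3*(2 - 4 - 3)) = 236*(12 - 3*(-5)) = 236*(12 + 15) = 236*27 = 6372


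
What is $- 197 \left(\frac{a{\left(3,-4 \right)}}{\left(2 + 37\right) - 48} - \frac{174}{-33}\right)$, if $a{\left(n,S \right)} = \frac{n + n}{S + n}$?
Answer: $- \frac{38612}{33} \approx -1170.1$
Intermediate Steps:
$a{\left(n,S \right)} = \frac{2 n}{S + n}$
$- 197 \left(\frac{a{\left(3,-4 \right)}}{\left(2 + 37\right) - 48} - \frac{174}{-33}\right) = - 197 \left(\frac{2 \cdot 3 \frac{1}{-4 + 3}}{\left(2 + 37\right) - 48} - \frac{174}{-33}\right) = - 197 \left(\frac{2 \cdot 3 \frac{1}{-1}}{39 - 48} - - \frac{58}{11}\right) = - 197 \left(\frac{2 \cdot 3 \left(-1\right)}{-9} + \frac{58}{11}\right) = - 197 \left(\left(-6\right) \left(- \frac{1}{9}\right) + \frac{58}{11}\right) = - 197 \left(\frac{2}{3} + \frac{58}{11}\right) = \left(-197\right) \frac{196}{33} = - \frac{38612}{33}$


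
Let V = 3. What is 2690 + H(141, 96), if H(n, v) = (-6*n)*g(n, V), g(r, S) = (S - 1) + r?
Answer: -118288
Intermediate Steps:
g(r, S) = -1 + S + r (g(r, S) = (-1 + S) + r = -1 + S + r)
H(n, v) = -6*n*(2 + n) (H(n, v) = (-6*n)*(-1 + 3 + n) = (-6*n)*(2 + n) = -6*n*(2 + n))
2690 + H(141, 96) = 2690 - 6*141*(2 + 141) = 2690 - 6*141*143 = 2690 - 120978 = -118288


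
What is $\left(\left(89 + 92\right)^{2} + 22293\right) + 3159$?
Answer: $58213$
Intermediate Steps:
$\left(\left(89 + 92\right)^{2} + 22293\right) + 3159 = \left(181^{2} + 22293\right) + 3159 = \left(32761 + 22293\right) + 3159 = 55054 + 3159 = 58213$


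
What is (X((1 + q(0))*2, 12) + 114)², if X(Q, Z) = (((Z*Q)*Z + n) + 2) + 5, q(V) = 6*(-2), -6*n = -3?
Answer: 37124649/4 ≈ 9.2812e+6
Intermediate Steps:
n = ½ (n = -⅙*(-3) = ½ ≈ 0.50000)
q(V) = -12
X(Q, Z) = 15/2 + Q*Z² (X(Q, Z) = (((Z*Q)*Z + ½) + 2) + 5 = (((Q*Z)*Z + ½) + 2) + 5 = ((Q*Z² + ½) + 2) + 5 = ((½ + Q*Z²) + 2) + 5 = (5/2 + Q*Z²) + 5 = 15/2 + Q*Z²)
(X((1 + q(0))*2, 12) + 114)² = ((15/2 + ((1 - 12)*2)*12²) + 114)² = ((15/2 - 11*2*144) + 114)² = ((15/2 - 22*144) + 114)² = ((15/2 - 3168) + 114)² = (-6321/2 + 114)² = (-6093/2)² = 37124649/4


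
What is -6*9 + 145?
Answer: 91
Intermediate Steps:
-6*9 + 145 = -54 + 145 = 91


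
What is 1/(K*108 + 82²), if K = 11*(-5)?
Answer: 1/784 ≈ 0.0012755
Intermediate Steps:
K = -55
1/(K*108 + 82²) = 1/(-55*108 + 82²) = 1/(-5940 + 6724) = 1/784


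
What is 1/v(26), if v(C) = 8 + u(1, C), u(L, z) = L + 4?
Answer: 1/13 ≈ 0.076923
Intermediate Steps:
u(L, z) = 4 + L
v(C) = 13 (v(C) = 8 + (4 + 1) = 8 + 5 = 13)
1/v(26) = 1/13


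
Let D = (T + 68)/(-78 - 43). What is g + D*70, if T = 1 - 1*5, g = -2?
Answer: -4722/121 ≈ -39.025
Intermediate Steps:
T = -4 (T = 1 - 5 = -4)
D = -64/121 (D = (-4 + 68)/(-78 - 43) = 64/(-121) = 64*(-1/121) = -64/121 ≈ -0.52893)
g + D*70 = -2 - 64/121*70 = -2 - 4480/121 = -4722/121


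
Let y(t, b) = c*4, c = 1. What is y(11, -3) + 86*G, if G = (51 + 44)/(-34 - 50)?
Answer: -3917/42 ≈ -93.262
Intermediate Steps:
G = -95/84 (G = 95/(-84) = 95*(-1/84) = -95/84 ≈ -1.1310)
y(t, b) = 4 (y(t, b) = 1*4 = 4)
y(11, -3) + 86*G = 4 + 86*(-95/84) = 4 - 4085/42 = -3917/42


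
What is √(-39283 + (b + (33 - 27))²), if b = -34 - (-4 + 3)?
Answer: I*√38554 ≈ 196.35*I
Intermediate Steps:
b = -33 (b = -34 - 1*(-1) = -34 + 1 = -33)
√(-39283 + (b + (33 - 27))²) = √(-39283 + (-33 + (33 - 27))²) = √(-39283 + (-33 + 6)²) = √(-39283 + (-27)²) = √(-39283 + 729) = √(-38554) = I*√38554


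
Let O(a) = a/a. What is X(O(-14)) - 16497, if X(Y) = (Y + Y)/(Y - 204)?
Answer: -3348893/203 ≈ -16497.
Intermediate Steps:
O(a) = 1
X(Y) = 2*Y/(-204 + Y) (X(Y) = (2*Y)/(-204 + Y) = 2*Y/(-204 + Y))
X(O(-14)) - 16497 = 2*1/(-204 + 1) - 16497 = 2*1/(-203) - 16497 = 2*1*(-1/203) - 16497 = -2/203 - 16497 = -3348893/203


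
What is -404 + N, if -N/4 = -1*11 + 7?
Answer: -388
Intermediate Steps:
N = 16 (N = -4*(-1*11 + 7) = -4*(-11 + 7) = -4*(-4) = 16)
-404 + N = -404 + 16 = -388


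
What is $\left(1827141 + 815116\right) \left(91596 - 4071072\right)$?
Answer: $-10514798317332$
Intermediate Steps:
$\left(1827141 + 815116\right) \left(91596 - 4071072\right) = 2642257 \left(-3979476\right) = -10514798317332$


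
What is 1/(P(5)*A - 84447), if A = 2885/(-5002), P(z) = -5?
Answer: -5002/422389469 ≈ -1.1842e-5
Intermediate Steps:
A = -2885/5002 (A = 2885*(-1/5002) = -2885/5002 ≈ -0.57677)
1/(P(5)*A - 84447) = 1/(-5*(-2885/5002) - 84447) = 1/(14425/5002 - 84447) = 1/(-422389469/5002) = -5002/422389469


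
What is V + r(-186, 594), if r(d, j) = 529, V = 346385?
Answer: 346914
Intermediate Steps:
V + r(-186, 594) = 346385 + 529 = 346914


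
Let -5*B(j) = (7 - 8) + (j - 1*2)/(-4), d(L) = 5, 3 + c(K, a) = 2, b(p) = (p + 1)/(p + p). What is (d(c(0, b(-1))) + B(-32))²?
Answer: 49/4 ≈ 12.250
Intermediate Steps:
b(p) = (1 + p)/(2*p) (b(p) = (1 + p)/((2*p)) = (1 + p)*(1/(2*p)) = (1 + p)/(2*p))
c(K, a) = -1 (c(K, a) = -3 + 2 = -1)
B(j) = ⅒ + j/20 (B(j) = -((7 - 8) + (j - 1*2)/(-4))/5 = -(-1 + (j - 2)*(-¼))/5 = -(-1 + (-2 + j)*(-¼))/5 = -(-1 + (½ - j/4))/5 = -(-½ - j/4)/5 = ⅒ + j/20)
(d(c(0, b(-1))) + B(-32))² = (5 + (⅒ + (1/20)*(-32)))² = (5 + (⅒ - 8/5))² = (5 - 3/2)² = (7/2)² = 49/4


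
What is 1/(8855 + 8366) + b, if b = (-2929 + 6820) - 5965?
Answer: -35716353/17221 ≈ -2074.0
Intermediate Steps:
b = -2074 (b = 3891 - 5965 = -2074)
1/(8855 + 8366) + b = 1/(8855 + 8366) - 2074 = 1/17221 - 2074 = -35716353/17221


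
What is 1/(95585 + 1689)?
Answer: 1/97274 ≈ 1.0280e-5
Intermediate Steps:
1/(95585 + 1689) = 1/97274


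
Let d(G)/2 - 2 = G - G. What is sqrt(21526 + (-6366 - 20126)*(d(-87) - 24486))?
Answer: sqrt(648598670) ≈ 25468.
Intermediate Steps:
d(G) = 4 (d(G) = 4 + 2*(G - G) = 4 + 2*0 = 4 + 0 = 4)
sqrt(21526 + (-6366 - 20126)*(d(-87) - 24486)) = sqrt(21526 + (-6366 - 20126)*(4 - 24486)) = sqrt(21526 - 26492*(-24482)) = sqrt(21526 + 648577144) = sqrt(648598670)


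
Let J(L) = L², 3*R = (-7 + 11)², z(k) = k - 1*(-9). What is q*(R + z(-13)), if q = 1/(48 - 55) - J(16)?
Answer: -7172/21 ≈ -341.52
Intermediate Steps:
z(k) = 9 + k (z(k) = k + 9 = 9 + k)
R = 16/3 (R = (-7 + 11)²/3 = (⅓)*4² = (⅓)*16 = 16/3 ≈ 5.3333)
q = -1793/7 (q = 1/(48 - 55) - 1*16² = 1/(-7) - 1*256 = -⅐ - 256 = -1793/7 ≈ -256.14)
q*(R + z(-13)) = -1793*(16/3 + (9 - 13))/7 = -1793*(16/3 - 4)/7 = -1793/7*4/3 = -7172/21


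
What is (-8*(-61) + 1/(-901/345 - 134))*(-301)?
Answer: -988982069/6733 ≈ -1.4689e+5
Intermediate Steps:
(-8*(-61) + 1/(-901/345 - 134))*(-301) = (488 + 1/(-901*1/345 - 134))*(-301) = (488 + 1/(-901/345 - 134))*(-301) = (488 + 1/(-47131/345))*(-301) = (488 - 345/47131)*(-301) = (22999583/47131)*(-301) = -988982069/6733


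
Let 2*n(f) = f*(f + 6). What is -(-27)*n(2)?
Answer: 216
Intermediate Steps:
n(f) = f*(6 + f)/2 (n(f) = (f*(f + 6))/2 = (f*(6 + f))/2 = f*(6 + f)/2)
-(-27)*n(2) = -(-27)*(½)*2*(6 + 2) = -(-27)*(½)*2*8 = -(-27)*8 = -9*(-24) = 216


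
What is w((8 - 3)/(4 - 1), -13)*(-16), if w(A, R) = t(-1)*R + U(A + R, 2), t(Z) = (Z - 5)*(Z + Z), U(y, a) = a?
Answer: 2464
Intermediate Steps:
t(Z) = 2*Z*(-5 + Z) (t(Z) = (-5 + Z)*(2*Z) = 2*Z*(-5 + Z))
w(A, R) = 2 + 12*R (w(A, R) = (2*(-1)*(-5 - 1))*R + 2 = (2*(-1)*(-6))*R + 2 = 12*R + 2 = 2 + 12*R)
w((8 - 3)/(4 - 1), -13)*(-16) = (2 + 12*(-13))*(-16) = (2 - 156)*(-16) = -154*(-16) = 2464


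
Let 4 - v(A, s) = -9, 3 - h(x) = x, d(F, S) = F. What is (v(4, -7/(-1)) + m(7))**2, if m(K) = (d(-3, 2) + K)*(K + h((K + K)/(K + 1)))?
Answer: 2116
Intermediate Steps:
h(x) = 3 - x
v(A, s) = 13 (v(A, s) = 4 - 1*(-9) = 4 + 9 = 13)
m(K) = (-3 + K)*(3 + K - 2*K/(1 + K)) (m(K) = (-3 + K)*(K + (3 - (K + K)/(K + 1))) = (-3 + K)*(K + (3 - 2*K/(1 + K))) = (-3 + K)*(3 + K - 2*K/(1 + K)))
(v(4, -7/(-1)) + m(7))**2 = (13 + (-9 + 7**3 - 1*7**2 - 3*7)/(1 + 7))**2 = (13 + (-9 + 343 - 1*49 - 21)/8)**2 = (13 + (-9 + 343 - 49 - 21)/8)**2 = (13 + (1/8)*264)**2 = (13 + 33)**2 = 46**2 = 2116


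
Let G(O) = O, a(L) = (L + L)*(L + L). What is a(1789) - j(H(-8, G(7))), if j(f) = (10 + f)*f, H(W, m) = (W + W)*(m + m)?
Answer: 12754148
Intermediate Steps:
a(L) = 4*L² (a(L) = (2*L)*(2*L) = 4*L²)
H(W, m) = 4*W*m (H(W, m) = (2*W)*(2*m) = 4*W*m)
j(f) = f*(10 + f)
a(1789) - j(H(-8, G(7))) = 4*1789² - 4*(-8)*7*(10 + 4*(-8)*7) = 4*3200521 - (-224)*(10 - 224) = 12802084 - (-224)*(-214) = 12802084 - 1*47936 = 12802084 - 47936 = 12754148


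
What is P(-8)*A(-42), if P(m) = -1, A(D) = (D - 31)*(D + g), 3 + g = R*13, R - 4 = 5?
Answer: 5256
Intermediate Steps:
R = 9 (R = 4 + 5 = 9)
g = 114 (g = -3 + 9*13 = -3 + 117 = 114)
A(D) = (-31 + D)*(114 + D) (A(D) = (D - 31)*(D + 114) = (-31 + D)*(114 + D))
P(-8)*A(-42) = -(-3534 + (-42)² + 83*(-42)) = -(-3534 + 1764 - 3486) = -1*(-5256) = 5256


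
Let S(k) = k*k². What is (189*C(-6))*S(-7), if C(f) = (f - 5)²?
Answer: -7844067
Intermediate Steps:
S(k) = k³
C(f) = (-5 + f)²
(189*C(-6))*S(-7) = (189*(-5 - 6)²)*(-7)³ = (189*(-11)²)*(-343) = (189*121)*(-343) = 22869*(-343) = -7844067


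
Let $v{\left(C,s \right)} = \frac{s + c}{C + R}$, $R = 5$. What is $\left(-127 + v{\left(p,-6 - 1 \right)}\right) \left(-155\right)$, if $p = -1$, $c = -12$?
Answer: $\frac{81685}{4} \approx 20421.0$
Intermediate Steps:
$v{\left(C,s \right)} = \frac{-12 + s}{5 + C}$ ($v{\left(C,s \right)} = \frac{s - 12}{C + 5} = \frac{-12 + s}{5 + C}$)
$\left(-127 + v{\left(p,-6 - 1 \right)}\right) \left(-155\right) = \left(-127 + \frac{-12 - 7}{5 - 1}\right) \left(-155\right) = \left(-127 + \frac{-12 - 7}{4}\right) \left(-155\right) = \left(-127 + \frac{1}{4} \left(-19\right)\right) \left(-155\right) = \left(-127 - \frac{19}{4}\right) \left(-155\right) = \left(- \frac{527}{4}\right) \left(-155\right) = \frac{81685}{4}$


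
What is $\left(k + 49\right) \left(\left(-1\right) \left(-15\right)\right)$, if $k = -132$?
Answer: $-1245$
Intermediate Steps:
$\left(k + 49\right) \left(\left(-1\right) \left(-15\right)\right) = \left(-132 + 49\right) \left(\left(-1\right) \left(-15\right)\right) = \left(-83\right) 15 = -1245$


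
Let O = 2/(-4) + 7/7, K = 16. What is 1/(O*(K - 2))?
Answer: ⅐ ≈ 0.14286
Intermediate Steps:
O = ½ (O = 2*(-¼) + 7*(⅐) = -½ + 1 = ½ ≈ 0.50000)
1/(O*(K - 2)) = 1/((16 - 2)/2) = 1/((½)*14) = 1/7 = ⅐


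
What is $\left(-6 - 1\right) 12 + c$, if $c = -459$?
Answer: $-543$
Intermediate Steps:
$\left(-6 - 1\right) 12 + c = \left(-6 - 1\right) 12 - 459 = \left(-7\right) 12 - 459 = -84 - 459 = -543$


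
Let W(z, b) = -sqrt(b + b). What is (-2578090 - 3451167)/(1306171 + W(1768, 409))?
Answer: -7875240644947/1706082680423 - 6029257*sqrt(818)/1706082680423 ≈ -4.6161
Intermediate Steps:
W(z, b) = -sqrt(2)*sqrt(b) (W(z, b) = -sqrt(2*b) = -sqrt(2)*sqrt(b))
(-2578090 - 3451167)/(1306171 + W(1768, 409)) = (-2578090 - 3451167)/(1306171 - sqrt(2)*sqrt(409)) = -6029257/(1306171 - sqrt(818))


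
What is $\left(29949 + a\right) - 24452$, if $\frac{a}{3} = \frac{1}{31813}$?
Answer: $\frac{174876064}{31813} \approx 5497.0$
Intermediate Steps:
$a = \frac{3}{31813} \approx 9.4301 \cdot 10^{-5}$
$\left(29949 + a\right) - 24452 = \left(29949 + \frac{3}{31813}\right) - 24452 = \frac{952767540}{31813} - 24452 = \frac{174876064}{31813}$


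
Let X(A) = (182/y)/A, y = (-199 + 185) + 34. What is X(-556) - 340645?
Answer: -1893986291/5560 ≈ -3.4065e+5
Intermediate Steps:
y = 20 (y = -14 + 34 = 20)
X(A) = 91/(10*A) (X(A) = (182/20)/A = (182*(1/20))/A = 91/(10*A))
X(-556) - 340645 = (91/10)/(-556) - 340645 = (91/10)*(-1/556) - 340645 = -91/5560 - 340645 = -1893986291/5560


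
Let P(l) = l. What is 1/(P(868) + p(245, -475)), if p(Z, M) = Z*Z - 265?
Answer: 1/60628 ≈ 1.6494e-5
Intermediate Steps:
p(Z, M) = -265 + Z**2 (p(Z, M) = Z**2 - 265 = -265 + Z**2)
1/(P(868) + p(245, -475)) = 1/(868 + (-265 + 245**2)) = 1/(868 + (-265 + 60025)) = 1/(868 + 59760) = 1/60628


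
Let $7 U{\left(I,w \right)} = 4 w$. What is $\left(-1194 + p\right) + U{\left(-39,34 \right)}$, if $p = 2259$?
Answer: $\frac{7591}{7} \approx 1084.4$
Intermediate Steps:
$U{\left(I,w \right)} = \frac{4 w}{7}$
$\left(-1194 + p\right) + U{\left(-39,34 \right)} = \left(-1194 + 2259\right) + \frac{4}{7} \cdot 34 = 1065 + \frac{136}{7} = \frac{7591}{7}$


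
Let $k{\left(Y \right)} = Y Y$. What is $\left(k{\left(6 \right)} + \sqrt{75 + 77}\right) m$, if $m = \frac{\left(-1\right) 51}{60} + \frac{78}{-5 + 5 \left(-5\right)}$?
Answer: $- \frac{621}{5} - \frac{69 \sqrt{38}}{10} \approx -166.73$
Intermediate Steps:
$k{\left(Y \right)} = Y^{2}$
$m = - \frac{69}{20}$ ($m = \left(-51\right) \frac{1}{60} + \frac{78}{-5 - 25} = - \frac{17}{20} + \frac{78}{-30} = - \frac{17}{20} + 78 \left(- \frac{1}{30}\right) = - \frac{17}{20} - \frac{13}{5} = - \frac{69}{20} \approx -3.45$)
$\left(k{\left(6 \right)} + \sqrt{75 + 77}\right) m = \left(6^{2} + \sqrt{75 + 77}\right) \left(- \frac{69}{20}\right) = \left(36 + \sqrt{152}\right) \left(- \frac{69}{20}\right) = \left(36 + 2 \sqrt{38}\right) \left(- \frac{69}{20}\right) = - \frac{621}{5} - \frac{69 \sqrt{38}}{10}$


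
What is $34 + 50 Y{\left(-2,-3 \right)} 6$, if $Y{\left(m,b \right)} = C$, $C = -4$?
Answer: $-1166$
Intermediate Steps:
$Y{\left(m,b \right)} = -4$
$34 + 50 Y{\left(-2,-3 \right)} 6 = 34 + 50 \left(\left(-4\right) 6\right) = 34 + 50 \left(-24\right) = 34 - 1200 = -1166$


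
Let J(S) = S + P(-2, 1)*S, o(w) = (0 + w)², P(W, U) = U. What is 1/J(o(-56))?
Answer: 1/6272 ≈ 0.00015944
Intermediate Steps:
o(w) = w²
J(S) = 2*S (J(S) = S + 1*S = S + S = 2*S)
1/J(o(-56)) = 1/(2*(-56)²) = 1/(2*3136) = 1/6272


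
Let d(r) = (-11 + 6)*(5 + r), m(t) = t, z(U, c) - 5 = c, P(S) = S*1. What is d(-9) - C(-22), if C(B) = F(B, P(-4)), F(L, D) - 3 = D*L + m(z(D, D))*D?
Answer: -67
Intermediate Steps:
P(S) = S
z(U, c) = 5 + c
d(r) = -25 - 5*r (d(r) = -5*(5 + r) = -25 - 5*r)
F(L, D) = 3 + D*L + D*(5 + D) (F(L, D) = 3 + (D*L + (5 + D)*D) = 3 + (D*L + D*(5 + D)) = 3 + D*L + D*(5 + D))
C(B) = -1 - 4*B (C(B) = 3 - 4*B - 4*(5 - 4) = 3 - 4*B - 4*1 = 3 - 4*B - 4 = -1 - 4*B)
d(-9) - C(-22) = (-25 - 5*(-9)) - (-1 - 4*(-22)) = (-25 + 45) - (-1 + 88) = 20 - 1*87 = 20 - 87 = -67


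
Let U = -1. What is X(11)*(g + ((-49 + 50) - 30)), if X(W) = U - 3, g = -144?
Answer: 692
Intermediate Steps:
X(W) = -4 (X(W) = -1 - 3 = -4)
X(11)*(g + ((-49 + 50) - 30)) = -4*(-144 + ((-49 + 50) - 30)) = -4*(-144 + (1 - 30)) = -4*(-144 - 29) = -4*(-173) = 692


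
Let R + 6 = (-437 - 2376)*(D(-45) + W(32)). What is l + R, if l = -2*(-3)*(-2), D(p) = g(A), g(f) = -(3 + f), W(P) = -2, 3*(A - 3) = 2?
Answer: 73084/3 ≈ 24361.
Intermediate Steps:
A = 11/3 (A = 3 + (1/3)*2 = 3 + 2/3 = 11/3 ≈ 3.6667)
g(f) = -3 - f
D(p) = -20/3 (D(p) = -3 - 1*11/3 = -3 - 11/3 = -20/3)
R = 73120/3 (R = -6 + (-437 - 2376)*(-20/3 - 2) = -6 - 2813*(-26/3) = -6 + 73138/3 = 73120/3 ≈ 24373.)
l = -12 (l = 6*(-2) = -12)
l + R = -12 + 73120/3 = 73084/3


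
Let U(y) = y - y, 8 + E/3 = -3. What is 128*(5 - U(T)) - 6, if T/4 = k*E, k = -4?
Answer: 634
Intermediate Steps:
E = -33 (E = -24 + 3*(-3) = -24 - 9 = -33)
T = 528 (T = 4*(-4*(-33)) = 4*132 = 528)
U(y) = 0
128*(5 - U(T)) - 6 = 128*(5 - 1*0) - 6 = 128*(5 + 0) - 6 = 128*5 - 6 = 640 - 6 = 634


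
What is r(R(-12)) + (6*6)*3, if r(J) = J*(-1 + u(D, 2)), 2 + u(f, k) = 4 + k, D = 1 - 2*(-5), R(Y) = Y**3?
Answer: -5076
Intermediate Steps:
D = 11 (D = 1 + 10 = 11)
u(f, k) = 2 + k (u(f, k) = -2 + (4 + k) = 2 + k)
r(J) = 3*J (r(J) = J*(-1 + (2 + 2)) = J*(-1 + 4) = J*3 = 3*J)
r(R(-12)) + (6*6)*3 = 3*(-12)**3 + (6*6)*3 = 3*(-1728) + 36*3 = -5184 + 108 = -5076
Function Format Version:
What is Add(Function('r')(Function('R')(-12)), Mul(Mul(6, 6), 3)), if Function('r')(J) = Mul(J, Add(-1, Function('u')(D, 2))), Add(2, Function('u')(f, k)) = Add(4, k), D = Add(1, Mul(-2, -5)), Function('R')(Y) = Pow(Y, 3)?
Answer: -5076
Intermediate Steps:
D = 11 (D = Add(1, 10) = 11)
Function('u')(f, k) = Add(2, k) (Function('u')(f, k) = Add(-2, Add(4, k)) = Add(2, k))
Function('r')(J) = Mul(3, J) (Function('r')(J) = Mul(J, Add(-1, Add(2, 2))) = Mul(J, Add(-1, 4)) = Mul(J, 3) = Mul(3, J))
Add(Function('r')(Function('R')(-12)), Mul(Mul(6, 6), 3)) = Add(Mul(3, Pow(-12, 3)), Mul(Mul(6, 6), 3)) = Add(Mul(3, -1728), Mul(36, 3)) = Add(-5184, 108) = -5076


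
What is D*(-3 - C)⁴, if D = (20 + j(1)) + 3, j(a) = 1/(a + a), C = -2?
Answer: 47/2 ≈ 23.500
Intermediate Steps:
j(a) = 1/(2*a)
D = 47/2 (D = (20 + (½)/1) + 3 = (20 + (½)*1) + 3 = (20 + ½) + 3 = 41/2 + 3 = 47/2 ≈ 23.500)
D*(-3 - C)⁴ = 47*(-3 - 1*(-2))⁴/2 = 47*(-3 + 2)⁴/2 = (47/2)*(-1)⁴ = (47/2)*1 = 47/2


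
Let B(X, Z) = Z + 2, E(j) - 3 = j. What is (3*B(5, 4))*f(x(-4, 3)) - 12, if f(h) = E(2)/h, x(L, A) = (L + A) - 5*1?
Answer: -27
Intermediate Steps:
E(j) = 3 + j
x(L, A) = -5 + A + L (x(L, A) = (A + L) - 5 = -5 + A + L)
B(X, Z) = 2 + Z
f(h) = 5/h (f(h) = (3 + 2)/h = 5/h)
(3*B(5, 4))*f(x(-4, 3)) - 12 = (3*(2 + 4))*(5/(-5 + 3 - 4)) - 12 = (3*6)*(5/(-6)) - 12 = 18*(5*(-1/6)) - 12 = 18*(-5/6) - 12 = -15 - 12 = -27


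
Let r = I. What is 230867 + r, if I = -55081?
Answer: 175786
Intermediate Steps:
r = -55081
230867 + r = 230867 - 55081 = 175786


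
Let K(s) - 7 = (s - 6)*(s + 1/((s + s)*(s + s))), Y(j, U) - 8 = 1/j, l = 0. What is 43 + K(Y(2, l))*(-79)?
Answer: -2530985/1156 ≈ -2189.4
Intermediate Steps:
Y(j, U) = 8 + 1/j
K(s) = 7 + (-6 + s)*(s + 1/(4*s²)) (K(s) = 7 + (s - 6)*(s + 1/((s + s)*(s + s))) = 7 + (-6 + s)*(s + 1/((2*s)*(2*s))) = 7 + (-6 + s)*(s + 1/(4*s²)))
43 + K(Y(2, l))*(-79) = 43 + (7 + (8 + 1/2)² - 6*(8 + 1/2) - 3/(2*(8 + 1/2)²) + 1/(4*(8 + 1/2)))*(-79) = 43 + (7 + (8 + ½)² - 6*(8 + ½) - 3/(2*(8 + ½)²) + 1/(4*(8 + ½)))*(-79) = 43 + (7 + (17/2)² - 6*17/2 - 3/(2*(17/2)²) + 1/(4*(17/2)))*(-79) = 43 + (7 + 289/4 - 51 - 3/2*4/289 + (¼)*(2/17))*(-79) = 43 + (7 + 289/4 - 51 - 6/289 + 1/34)*(-79) = 43 + (32667/1156)*(-79) = 43 - 2580693/1156 = -2530985/1156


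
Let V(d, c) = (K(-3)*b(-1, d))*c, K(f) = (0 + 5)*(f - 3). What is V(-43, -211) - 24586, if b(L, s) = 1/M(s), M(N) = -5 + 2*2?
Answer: -30916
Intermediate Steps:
M(N) = -1 (M(N) = -5 + 4 = -1)
b(L, s) = -1 (b(L, s) = 1/(-1) = -1)
K(f) = -15 + 5*f (K(f) = 5*(-3 + f) = -15 + 5*f)
V(d, c) = 30*c (V(d, c) = ((-15 + 5*(-3))*(-1))*c = ((-15 - 15)*(-1))*c = (-30*(-1))*c = 30*c)
V(-43, -211) - 24586 = 30*(-211) - 24586 = -6330 - 24586 = -30916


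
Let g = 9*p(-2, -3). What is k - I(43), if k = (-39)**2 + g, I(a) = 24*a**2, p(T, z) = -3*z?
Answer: -42774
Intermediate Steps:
g = 81 (g = 9*(-3*(-3)) = 9*9 = 81)
k = 1602 (k = (-39)**2 + 81 = 1521 + 81 = 1602)
k - I(43) = 1602 - 24*43**2 = 1602 - 24*1849 = 1602 - 1*44376 = 1602 - 44376 = -42774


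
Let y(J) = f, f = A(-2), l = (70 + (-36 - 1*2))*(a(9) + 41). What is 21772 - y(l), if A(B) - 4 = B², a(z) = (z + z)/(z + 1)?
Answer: 21764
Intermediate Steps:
a(z) = 2*z/(1 + z) (a(z) = (2*z)/(1 + z) = 2*z/(1 + z))
A(B) = 4 + B²
l = 6848/5 (l = (70 + (-36 - 1*2))*(2*9/(1 + 9) + 41) = (70 + (-36 - 2))*(2*9/10 + 41) = (70 - 38)*(2*9*(⅒) + 41) = 32*(9/5 + 41) = 32*(214/5) = 6848/5 ≈ 1369.6)
f = 8 (f = 4 + (-2)² = 4 + 4 = 8)
y(J) = 8
21772 - y(l) = 21772 - 1*8 = 21772 - 8 = 21764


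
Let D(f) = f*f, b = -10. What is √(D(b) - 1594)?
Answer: 3*I*√166 ≈ 38.652*I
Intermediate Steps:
D(f) = f²
√(D(b) - 1594) = √((-10)² - 1594) = √(100 - 1594) = √(-1494) = 3*I*√166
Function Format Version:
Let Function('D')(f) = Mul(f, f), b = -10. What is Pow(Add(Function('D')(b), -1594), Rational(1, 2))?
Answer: Mul(3, I, Pow(166, Rational(1, 2))) ≈ Mul(38.652, I)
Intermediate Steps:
Function('D')(f) = Pow(f, 2)
Pow(Add(Function('D')(b), -1594), Rational(1, 2)) = Pow(Add(Pow(-10, 2), -1594), Rational(1, 2)) = Pow(Add(100, -1594), Rational(1, 2)) = Pow(-1494, Rational(1, 2)) = Mul(3, I, Pow(166, Rational(1, 2)))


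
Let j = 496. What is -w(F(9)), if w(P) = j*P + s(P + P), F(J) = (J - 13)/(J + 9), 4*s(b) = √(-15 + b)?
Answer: 992/9 - I*√139/12 ≈ 110.22 - 0.98249*I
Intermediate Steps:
s(b) = √(-15 + b)/4
F(J) = (-13 + J)/(9 + J)
w(P) = 496*P + √(-15 + 2*P)/4 (w(P) = 496*P + √(-15 + (P + P))/4 = 496*P + √(-15 + 2*P)/4)
-w(F(9)) = -(496*((-13 + 9)/(9 + 9)) + √(-15 + 2*((-13 + 9)/(9 + 9)))/4) = -(496*(-4/18) + √(-15 + 2*(-4/18))/4) = -(496*((1/18)*(-4)) + √(-15 + 2*((1/18)*(-4)))/4) = -(496*(-2/9) + √(-15 + 2*(-2/9))/4) = -(-992/9 + √(-15 - 4/9)/4) = -(-992/9 + √(-139/9)/4) = -(-992/9 + (I*√139/3)/4) = -(-992/9 + I*√139/12) = 992/9 - I*√139/12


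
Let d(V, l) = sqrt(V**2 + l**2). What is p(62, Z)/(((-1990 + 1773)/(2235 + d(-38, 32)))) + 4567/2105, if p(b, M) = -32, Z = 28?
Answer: 151540639/456785 + 64*sqrt(617)/217 ≈ 339.08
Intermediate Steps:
p(62, Z)/(((-1990 + 1773)/(2235 + d(-38, 32)))) + 4567/2105 = -32*(2235 + sqrt((-38)**2 + 32**2))/(-1990 + 1773) + 4567/2105 = -(-71520/217 - 32*sqrt(1444 + 1024)/217) + 4567*(1/2105) = -(-71520/217 - 64*sqrt(617)/217) + 4567/2105 = -32*(-2235/217 - 2*sqrt(617)/217) + 4567/2105 = (71520/217 + 64*sqrt(617)/217) + 4567/2105 = 151540639/456785 + 64*sqrt(617)/217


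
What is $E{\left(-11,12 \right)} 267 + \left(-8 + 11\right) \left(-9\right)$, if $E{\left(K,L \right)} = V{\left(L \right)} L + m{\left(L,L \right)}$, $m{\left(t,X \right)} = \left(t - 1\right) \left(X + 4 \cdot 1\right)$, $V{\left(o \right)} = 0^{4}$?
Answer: $46965$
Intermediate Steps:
$V{\left(o \right)} = 0$
$m{\left(t,X \right)} = \left(-1 + t\right) \left(4 + X\right)$ ($m{\left(t,X \right)} = \left(-1 + t\right) \left(X + 4\right) = \left(-1 + t\right) \left(4 + X\right)$)
$E{\left(K,L \right)} = -4 + L^{2} + 3 L$ ($E{\left(K,L \right)} = 0 L + \left(-4 - L + 4 L + L L\right) = 0 + \left(-4 - L + 4 L + L^{2}\right) = 0 + \left(-4 + L^{2} + 3 L\right) = -4 + L^{2} + 3 L$)
$E{\left(-11,12 \right)} 267 + \left(-8 + 11\right) \left(-9\right) = \left(-4 + 12^{2} + 3 \cdot 12\right) 267 + \left(-8 + 11\right) \left(-9\right) = \left(-4 + 144 + 36\right) 267 + 3 \left(-9\right) = 176 \cdot 267 - 27 = 46992 - 27 = 46965$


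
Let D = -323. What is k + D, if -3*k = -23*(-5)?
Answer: -1084/3 ≈ -361.33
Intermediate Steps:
k = -115/3 (k = -(-23)*(-5)/3 = -⅓*115 = -115/3 ≈ -38.333)
k + D = -115/3 - 323 = -1084/3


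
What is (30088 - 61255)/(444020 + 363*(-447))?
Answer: -31167/281759 ≈ -0.11062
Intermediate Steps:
(30088 - 61255)/(444020 + 363*(-447)) = -31167/(444020 - 162261) = -31167/281759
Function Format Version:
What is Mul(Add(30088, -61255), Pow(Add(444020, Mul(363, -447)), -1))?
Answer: Rational(-31167, 281759) ≈ -0.11062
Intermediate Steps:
Mul(Add(30088, -61255), Pow(Add(444020, Mul(363, -447)), -1)) = Mul(-31167, Pow(Add(444020, -162261), -1)) = Mul(-31167, Pow(281759, -1)) = Mul(-31167, Rational(1, 281759)) = Rational(-31167, 281759)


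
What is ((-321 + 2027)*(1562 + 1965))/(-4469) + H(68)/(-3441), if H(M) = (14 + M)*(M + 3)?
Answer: -20730728860/15377829 ≈ -1348.1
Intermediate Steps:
H(M) = (3 + M)*(14 + M) (H(M) = (14 + M)*(3 + M) = (3 + M)*(14 + M))
((-321 + 2027)*(1562 + 1965))/(-4469) + H(68)/(-3441) = ((-321 + 2027)*(1562 + 1965))/(-4469) + (42 + 68² + 17*68)/(-3441) = (1706*3527)*(-1/4469) + (42 + 4624 + 1156)*(-1/3441) = 6017062*(-1/4469) + 5822*(-1/3441) = -6017062/4469 - 5822/3441 = -20730728860/15377829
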